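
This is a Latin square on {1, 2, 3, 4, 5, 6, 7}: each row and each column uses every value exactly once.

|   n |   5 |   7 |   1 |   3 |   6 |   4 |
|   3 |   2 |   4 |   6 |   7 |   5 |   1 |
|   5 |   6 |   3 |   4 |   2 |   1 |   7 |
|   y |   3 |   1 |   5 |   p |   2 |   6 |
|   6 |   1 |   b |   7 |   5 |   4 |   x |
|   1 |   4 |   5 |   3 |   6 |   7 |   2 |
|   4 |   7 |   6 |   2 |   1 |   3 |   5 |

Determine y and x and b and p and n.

y = 7, x = 3, b = 2, p = 4, n = 2

For row 4, column 5: column 5 already has {1, 2, 3, 5, 6, 7}; that leaves 4.
At (row 1, col 1): row 1 already has {1, 3, 4, 5, 6, 7}, so the value is 2.
At (row 5, col 7): column 7 already has {1, 2, 4, 5, 6, 7}, so the value is 3.
Cell (5,3): row 5 already has {1, 3, 4, 5, 6, 7} → 2.
For row 4, column 1: row 4 already has {1, 2, 3, 4, 5, 6}; that leaves 7.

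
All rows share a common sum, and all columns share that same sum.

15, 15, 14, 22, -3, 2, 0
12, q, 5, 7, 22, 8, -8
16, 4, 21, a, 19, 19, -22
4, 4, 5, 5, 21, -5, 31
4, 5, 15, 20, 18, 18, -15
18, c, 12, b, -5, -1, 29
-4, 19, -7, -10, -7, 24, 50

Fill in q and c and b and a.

Rows 1 and 4 both sum to 65, so that's the common total.
Row 2: 12 + 5 + 7 + 22 + 8 − 8 = 46, so its missing entry is 65 − 46 = 19.
Row 3: 16 + 4 + 21 + 19 + 19 − 22 = 57, so its missing entry is 65 − 57 = 8.
Column 4: 22 + 7 + 8 + 5 + 20 − 10 = 52, so its missing entry is 65 − 52 = 13.
Row 6: 18 + 12 + 13 − 5 − 1 + 29 = 66, so its missing entry is 65 − 66 = -1.

q = 19, c = -1, b = 13, a = 8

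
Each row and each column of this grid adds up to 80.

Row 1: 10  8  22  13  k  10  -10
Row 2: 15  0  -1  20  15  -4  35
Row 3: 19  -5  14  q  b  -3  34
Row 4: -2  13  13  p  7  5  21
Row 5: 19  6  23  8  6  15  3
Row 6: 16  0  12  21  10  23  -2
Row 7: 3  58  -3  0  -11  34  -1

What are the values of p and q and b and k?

Row 4 has -2 + 13 + 13 + 7 + 5 + 21 = 57; the blank must be 80 − 57 = 23.
Column 4 has 13 + 20 + 23 + 8 + 21 + 0 = 85; the blank must be 80 − 85 = -5.
Row 3 has 19 − 5 + 14 − 5 − 3 + 34 = 54; the blank must be 80 − 54 = 26.
Row 1 has 10 + 8 + 22 + 13 + 10 − 10 = 53; the blank must be 80 − 53 = 27.

p = 23, q = -5, b = 26, k = 27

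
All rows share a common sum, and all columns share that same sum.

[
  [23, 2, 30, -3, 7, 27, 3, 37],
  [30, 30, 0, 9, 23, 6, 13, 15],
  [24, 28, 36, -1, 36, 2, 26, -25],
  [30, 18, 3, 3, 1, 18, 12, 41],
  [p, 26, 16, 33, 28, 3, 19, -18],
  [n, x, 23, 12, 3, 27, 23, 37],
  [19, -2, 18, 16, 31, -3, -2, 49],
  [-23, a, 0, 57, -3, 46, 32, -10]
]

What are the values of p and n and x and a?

p = 19, n = 4, x = -3, a = 27

Rows 1 and 2 both sum to 126, so that's the common total.
The known cells in row 5 total 107, leaving 126 − 107 = 19 for the blank.
The known cells in column 1 total 122, leaving 126 − 122 = 4 for the blank.
The known cells in row 6 total 129, leaving 126 − 129 = -3 for the blank.
The known cells in row 8 total 99, leaving 126 − 99 = 27 for the blank.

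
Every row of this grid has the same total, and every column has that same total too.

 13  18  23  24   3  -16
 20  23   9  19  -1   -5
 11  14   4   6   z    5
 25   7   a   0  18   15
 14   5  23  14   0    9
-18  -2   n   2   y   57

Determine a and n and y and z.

a = 0, n = 6, y = 20, z = 25

Rows 1 and 2 both sum to 65, so that's the common total.
Row 4 has 25 + 7 + 0 + 18 + 15 = 65; the blank must be 65 − 65 = 0.
Row 3 has 11 + 14 + 4 + 6 + 5 = 40; the blank must be 65 − 40 = 25.
Column 5 has 3 − 1 + 25 + 18 + 0 = 45; the blank must be 65 − 45 = 20.
Row 6 has -18 − 2 + 2 + 20 + 57 = 59; the blank must be 65 − 59 = 6.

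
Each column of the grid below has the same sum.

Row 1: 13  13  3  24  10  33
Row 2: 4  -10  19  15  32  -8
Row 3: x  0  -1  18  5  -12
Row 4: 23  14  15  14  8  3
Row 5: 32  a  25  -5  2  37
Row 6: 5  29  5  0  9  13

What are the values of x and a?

Columns 3 and 6 both add up to 66, so every column sums to 66.
Column 1: 13 + 4 + 23 + 32 + 5 = 77, so the missing entry is 66 − 77 = -11.
Column 2: 13 − 10 + 0 + 14 + 29 = 46, so the missing entry is 66 − 46 = 20.

x = -11, a = 20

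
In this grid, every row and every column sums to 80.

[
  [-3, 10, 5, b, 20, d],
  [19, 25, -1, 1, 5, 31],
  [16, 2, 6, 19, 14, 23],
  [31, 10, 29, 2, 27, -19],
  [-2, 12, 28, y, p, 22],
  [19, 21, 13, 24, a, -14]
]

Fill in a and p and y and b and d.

a = 17, p = -3, y = 23, b = 11, d = 37

The known cells in row 6 total 63, leaving 80 − 63 = 17 for the blank.
The known cells in column 5 total 83, leaving 80 − 83 = -3 for the blank.
The known cells in row 5 total 57, leaving 80 − 57 = 23 for the blank.
The known cells in column 4 total 69, leaving 80 − 69 = 11 for the blank.
The known cells in row 1 total 43, leaving 80 − 43 = 37 for the blank.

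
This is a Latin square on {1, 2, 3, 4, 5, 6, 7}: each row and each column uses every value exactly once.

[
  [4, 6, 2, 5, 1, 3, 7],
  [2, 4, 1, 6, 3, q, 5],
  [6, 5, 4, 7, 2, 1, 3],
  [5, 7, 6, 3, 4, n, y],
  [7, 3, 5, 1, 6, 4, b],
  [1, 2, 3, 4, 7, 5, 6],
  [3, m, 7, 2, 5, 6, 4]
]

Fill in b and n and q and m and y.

Cell (2,6): row 2 already has {1, 2, 3, 4, 5, 6} → 7.
Cell (7,2): row 7 already has {2, 3, 4, 5, 6, 7} → 1.
Cell (5,7): row 5 already has {1, 3, 4, 5, 6, 7} → 2.
Cell (4,7): column 7 already has {2, 3, 4, 5, 6, 7} → 1.
Cell (4,6): row 4 already has {1, 3, 4, 5, 6, 7} → 2.

b = 2, n = 2, q = 7, m = 1, y = 1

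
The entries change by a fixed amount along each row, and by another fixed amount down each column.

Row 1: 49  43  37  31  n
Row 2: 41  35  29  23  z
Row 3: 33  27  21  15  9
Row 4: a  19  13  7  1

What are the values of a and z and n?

a = 25, z = 17, n = 25

Along each row the entries change by -6 per step; down each column they change by -8.
Row 4: from 19 at column 2, stepping by -6 to column 1 gives 25.
Row 2: from 41 at column 1, stepping by -6 to column 5 gives 17.
Row 1: from 49 at column 1, stepping by -6 to column 5 gives 25.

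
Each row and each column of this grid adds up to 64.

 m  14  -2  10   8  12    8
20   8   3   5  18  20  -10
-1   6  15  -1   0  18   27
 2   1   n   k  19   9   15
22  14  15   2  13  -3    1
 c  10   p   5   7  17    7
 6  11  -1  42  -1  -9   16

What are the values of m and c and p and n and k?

The known cells in row 1 total 50, leaving 64 − 50 = 14 for the blank.
The known cells in column 4 total 63, leaving 64 − 63 = 1 for the blank.
The known cells in column 1 total 63, leaving 64 − 63 = 1 for the blank.
The known cells in row 4 total 47, leaving 64 − 47 = 17 for the blank.
The known cells in row 6 total 47, leaving 64 − 47 = 17 for the blank.

m = 14, c = 1, p = 17, n = 17, k = 1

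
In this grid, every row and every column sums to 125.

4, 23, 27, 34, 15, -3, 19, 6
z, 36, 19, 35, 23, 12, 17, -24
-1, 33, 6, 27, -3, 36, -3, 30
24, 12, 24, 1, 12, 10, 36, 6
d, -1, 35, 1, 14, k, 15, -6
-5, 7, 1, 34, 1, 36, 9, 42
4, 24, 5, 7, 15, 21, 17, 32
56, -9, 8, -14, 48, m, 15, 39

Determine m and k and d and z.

Row 2: 36 + 19 + 35 + 23 + 12 + 17 − 24 = 118, so its missing entry is 125 − 118 = 7.
Row 8: 56 − 9 + 8 − 14 + 48 + 15 + 39 = 143, so its missing entry is 125 − 143 = -18.
Column 6: -3 + 12 + 36 + 10 + 36 + 21 − 18 = 94, so its missing entry is 125 − 94 = 31.
Row 5: -1 + 35 + 1 + 14 + 31 + 15 − 6 = 89, so its missing entry is 125 − 89 = 36.

m = -18, k = 31, d = 36, z = 7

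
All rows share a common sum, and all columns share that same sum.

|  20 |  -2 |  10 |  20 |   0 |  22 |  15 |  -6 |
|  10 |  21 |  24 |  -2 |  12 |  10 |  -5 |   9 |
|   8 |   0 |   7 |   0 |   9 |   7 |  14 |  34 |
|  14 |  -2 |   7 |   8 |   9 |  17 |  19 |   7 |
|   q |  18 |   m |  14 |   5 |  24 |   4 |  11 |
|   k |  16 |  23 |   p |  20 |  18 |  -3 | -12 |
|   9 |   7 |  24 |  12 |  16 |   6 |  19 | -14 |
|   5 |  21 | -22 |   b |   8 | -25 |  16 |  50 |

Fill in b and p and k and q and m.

b = 26, p = 1, k = 16, q = -3, m = 6

Rows 1 and 2 both sum to 79, so that's the common total.
Column 3: 10 + 24 + 7 + 7 + 23 + 24 − 22 = 73, so its missing entry is 79 − 73 = 6.
Row 5: 18 + 6 + 14 + 5 + 24 + 4 + 11 = 82, so its missing entry is 79 − 82 = -3.
Row 8: 5 + 21 − 22 + 8 − 25 + 16 + 50 = 53, so its missing entry is 79 − 53 = 26.
Column 1: 20 + 10 + 8 + 14 − 3 + 9 + 5 = 63, so its missing entry is 79 − 63 = 16.
Row 6: 16 + 16 + 23 + 20 + 18 − 3 − 12 = 78, so its missing entry is 79 − 78 = 1.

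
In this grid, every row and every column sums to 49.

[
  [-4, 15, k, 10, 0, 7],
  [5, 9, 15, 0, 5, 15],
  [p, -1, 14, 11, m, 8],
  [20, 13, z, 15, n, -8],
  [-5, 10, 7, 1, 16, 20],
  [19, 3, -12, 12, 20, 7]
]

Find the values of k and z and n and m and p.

k = 21, z = 4, n = 5, m = 3, p = 14

Column 1: -4 + 5 + 20 − 5 + 19 = 35, so its missing entry is 49 − 35 = 14.
Row 3: 14 − 1 + 14 + 11 + 8 = 46, so its missing entry is 49 − 46 = 3.
Column 5: 0 + 5 + 3 + 16 + 20 = 44, so its missing entry is 49 − 44 = 5.
Row 1: -4 + 15 + 10 + 0 + 7 = 28, so its missing entry is 49 − 28 = 21.
Row 4: 20 + 13 + 15 + 5 − 8 = 45, so its missing entry is 49 − 45 = 4.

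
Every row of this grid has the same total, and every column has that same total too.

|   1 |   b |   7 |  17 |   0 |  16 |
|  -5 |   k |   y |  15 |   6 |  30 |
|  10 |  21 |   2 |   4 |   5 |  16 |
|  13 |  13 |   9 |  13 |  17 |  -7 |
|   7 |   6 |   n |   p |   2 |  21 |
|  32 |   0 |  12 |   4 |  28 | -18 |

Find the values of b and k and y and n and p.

b = 17, k = 1, y = 11, n = 17, p = 5

Rows 3 and 4 both sum to 58, so that's the common total.
The known cells in row 1 total 41, leaving 58 − 41 = 17 for the blank.
The known cells in column 4 total 53, leaving 58 − 53 = 5 for the blank.
The known cells in column 2 total 57, leaving 58 − 57 = 1 for the blank.
The known cells in row 2 total 47, leaving 58 − 47 = 11 for the blank.
The known cells in row 5 total 41, leaving 58 − 41 = 17 for the blank.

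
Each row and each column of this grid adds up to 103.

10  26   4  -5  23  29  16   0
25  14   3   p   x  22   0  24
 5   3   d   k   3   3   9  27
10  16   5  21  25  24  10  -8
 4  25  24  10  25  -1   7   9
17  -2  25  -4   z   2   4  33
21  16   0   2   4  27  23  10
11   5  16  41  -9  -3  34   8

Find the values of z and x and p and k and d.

The known cells in row 6 total 75, leaving 103 − 75 = 28 for the blank.
The known cells in column 5 total 99, leaving 103 − 99 = 4 for the blank.
The known cells in column 3 total 77, leaving 103 − 77 = 26 for the blank.
The known cells in row 3 total 76, leaving 103 − 76 = 27 for the blank.
The known cells in row 2 total 92, leaving 103 − 92 = 11 for the blank.

z = 28, x = 4, p = 11, k = 27, d = 26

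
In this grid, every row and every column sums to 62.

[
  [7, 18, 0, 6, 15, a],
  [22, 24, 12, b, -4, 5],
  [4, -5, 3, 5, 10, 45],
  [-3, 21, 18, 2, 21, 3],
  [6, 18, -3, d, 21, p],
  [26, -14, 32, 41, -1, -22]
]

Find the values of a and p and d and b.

The known cells in row 2 total 59, leaving 62 − 59 = 3 for the blank.
The known cells in row 1 total 46, leaving 62 − 46 = 16 for the blank.
The known cells in column 6 total 47, leaving 62 − 47 = 15 for the blank.
The known cells in row 5 total 57, leaving 62 − 57 = 5 for the blank.

a = 16, p = 15, d = 5, b = 3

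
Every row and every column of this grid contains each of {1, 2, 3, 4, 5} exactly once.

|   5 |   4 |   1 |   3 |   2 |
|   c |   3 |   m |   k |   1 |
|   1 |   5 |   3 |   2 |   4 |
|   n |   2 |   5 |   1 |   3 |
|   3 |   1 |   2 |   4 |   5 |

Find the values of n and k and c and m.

At (row 2, col 3): column 3 already has {1, 2, 3, 5}, so the value is 4.
At (row 2, col 4): column 4 already has {1, 2, 3, 4}, so the value is 5.
At (row 2, col 1): row 2 already has {1, 3, 4, 5}, so the value is 2.
Cell (4,1): row 4 already has {1, 2, 3, 5} → 4.

n = 4, k = 5, c = 2, m = 4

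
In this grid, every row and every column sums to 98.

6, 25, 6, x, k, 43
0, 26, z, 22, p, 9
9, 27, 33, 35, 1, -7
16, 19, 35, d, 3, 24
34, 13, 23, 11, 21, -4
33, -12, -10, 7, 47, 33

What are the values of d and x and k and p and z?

d = 1, x = 22, k = -4, p = 30, z = 11

Column 3: 6 + 33 + 35 + 23 − 10 = 87, so its missing entry is 98 − 87 = 11.
Row 2: 0 + 26 + 11 + 22 + 9 = 68, so its missing entry is 98 − 68 = 30.
Column 5: 30 + 1 + 3 + 21 + 47 = 102, so its missing entry is 98 − 102 = -4.
Row 1: 6 + 25 + 6 − 4 + 43 = 76, so its missing entry is 98 − 76 = 22.
Row 4: 16 + 19 + 35 + 3 + 24 = 97, so its missing entry is 98 − 97 = 1.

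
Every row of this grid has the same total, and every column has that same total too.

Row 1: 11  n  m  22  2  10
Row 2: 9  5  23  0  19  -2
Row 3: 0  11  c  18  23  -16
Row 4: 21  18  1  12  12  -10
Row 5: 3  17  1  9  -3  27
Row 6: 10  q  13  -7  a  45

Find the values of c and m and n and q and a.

c = 18, m = -2, n = 11, q = -8, a = 1

Rows 2 and 4 both sum to 54, so that's the common total.
Column 5: 2 + 19 + 23 + 12 − 3 = 53, so its missing entry is 54 − 53 = 1.
Row 6: 10 + 13 − 7 + 1 + 45 = 62, so its missing entry is 54 − 62 = -8.
Column 2: 5 + 11 + 18 + 17 − 8 = 43, so its missing entry is 54 − 43 = 11.
Row 1: 11 + 11 + 22 + 2 + 10 = 56, so its missing entry is 54 − 56 = -2.
Row 3: 0 + 11 + 18 + 23 − 16 = 36, so its missing entry is 54 − 36 = 18.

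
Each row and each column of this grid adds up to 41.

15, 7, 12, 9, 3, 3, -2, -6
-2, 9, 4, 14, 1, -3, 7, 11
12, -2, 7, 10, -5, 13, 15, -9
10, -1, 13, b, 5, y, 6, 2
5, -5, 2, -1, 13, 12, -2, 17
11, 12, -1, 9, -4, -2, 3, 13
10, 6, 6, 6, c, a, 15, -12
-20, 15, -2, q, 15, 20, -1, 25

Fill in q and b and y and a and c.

Column 5: 3 + 1 − 5 + 5 + 13 − 4 + 15 = 28, so its missing entry is 41 − 28 = 13.
Row 7: 10 + 6 + 6 + 6 + 13 + 15 − 12 = 44, so its missing entry is 41 − 44 = -3.
Row 8: -20 + 15 − 2 + 15 + 20 − 1 + 25 = 52, so its missing entry is 41 − 52 = -11.
Column 4: 9 + 14 + 10 − 1 + 9 + 6 − 11 = 36, so its missing entry is 41 − 36 = 5.
Row 4: 10 − 1 + 13 + 5 + 5 + 6 + 2 = 40, so its missing entry is 41 − 40 = 1.

q = -11, b = 5, y = 1, a = -3, c = 13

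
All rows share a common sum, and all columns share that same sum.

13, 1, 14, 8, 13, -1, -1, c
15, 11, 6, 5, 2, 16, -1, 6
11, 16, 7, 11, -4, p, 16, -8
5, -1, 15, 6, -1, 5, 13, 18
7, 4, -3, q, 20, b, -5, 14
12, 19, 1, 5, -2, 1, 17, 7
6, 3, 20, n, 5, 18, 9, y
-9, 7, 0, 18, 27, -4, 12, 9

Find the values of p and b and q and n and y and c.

Rows 2 and 4 both sum to 60, so that's the common total.
Row 1: 13 + 1 + 14 + 8 + 13 − 1 − 1 = 47, so its missing entry is 60 − 47 = 13.
Column 8: 13 + 6 − 8 + 18 + 14 + 7 + 9 = 59, so its missing entry is 60 − 59 = 1.
Row 3: 11 + 16 + 7 + 11 − 4 + 16 − 8 = 49, so its missing entry is 60 − 49 = 11.
Column 6: -1 + 16 + 11 + 5 + 1 + 18 − 4 = 46, so its missing entry is 60 − 46 = 14.
Row 5: 7 + 4 − 3 + 20 + 14 − 5 + 14 = 51, so its missing entry is 60 − 51 = 9.
Row 7: 6 + 3 + 20 + 5 + 18 + 9 + 1 = 62, so its missing entry is 60 − 62 = -2.

p = 11, b = 14, q = 9, n = -2, y = 1, c = 13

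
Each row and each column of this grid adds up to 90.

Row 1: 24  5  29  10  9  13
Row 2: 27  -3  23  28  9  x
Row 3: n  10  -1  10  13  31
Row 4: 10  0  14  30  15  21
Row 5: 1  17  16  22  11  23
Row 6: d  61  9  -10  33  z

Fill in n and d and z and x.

n = 27, d = 1, z = -4, x = 6

Row 3: 10 − 1 + 10 + 13 + 31 = 63, so its missing entry is 90 − 63 = 27.
Column 1: 24 + 27 + 27 + 10 + 1 = 89, so its missing entry is 90 − 89 = 1.
Row 6: 1 + 61 + 9 − 10 + 33 = 94, so its missing entry is 90 − 94 = -4.
Row 2: 27 − 3 + 23 + 28 + 9 = 84, so its missing entry is 90 − 84 = 6.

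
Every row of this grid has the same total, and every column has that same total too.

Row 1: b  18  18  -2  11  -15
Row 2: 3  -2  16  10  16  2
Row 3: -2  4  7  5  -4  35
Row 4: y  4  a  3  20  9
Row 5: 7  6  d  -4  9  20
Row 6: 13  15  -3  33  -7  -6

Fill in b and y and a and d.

b = 15, y = 9, a = 0, d = 7

Rows 2 and 3 both sum to 45, so that's the common total.
The known cells in row 5 total 38, leaving 45 − 38 = 7 for the blank.
The known cells in column 3 total 45, leaving 45 − 45 = 0 for the blank.
The known cells in row 4 total 36, leaving 45 − 36 = 9 for the blank.
The known cells in row 1 total 30, leaving 45 − 30 = 15 for the blank.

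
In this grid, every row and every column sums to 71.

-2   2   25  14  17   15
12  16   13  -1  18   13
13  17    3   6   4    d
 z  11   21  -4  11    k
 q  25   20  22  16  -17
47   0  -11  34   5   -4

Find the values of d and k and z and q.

d = 28, k = 36, z = -4, q = 5

Row 5: 25 + 20 + 22 + 16 − 17 = 66, so its missing entry is 71 − 66 = 5.
Row 3: 13 + 17 + 3 + 6 + 4 = 43, so its missing entry is 71 − 43 = 28.
Column 6: 15 + 13 + 28 − 17 − 4 = 35, so its missing entry is 71 − 35 = 36.
Row 4: 11 + 21 − 4 + 11 + 36 = 75, so its missing entry is 71 − 75 = -4.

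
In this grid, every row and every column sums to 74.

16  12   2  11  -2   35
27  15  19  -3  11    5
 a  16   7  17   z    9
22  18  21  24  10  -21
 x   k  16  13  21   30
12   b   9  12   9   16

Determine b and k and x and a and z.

b = 16, k = -3, x = -3, a = 0, z = 25

The known cells in column 5 total 49, leaving 74 − 49 = 25 for the blank.
The known cells in row 3 total 74, leaving 74 − 74 = 0 for the blank.
The known cells in column 1 total 77, leaving 74 − 77 = -3 for the blank.
The known cells in row 6 total 58, leaving 74 − 58 = 16 for the blank.
The known cells in row 5 total 77, leaving 74 − 77 = -3 for the blank.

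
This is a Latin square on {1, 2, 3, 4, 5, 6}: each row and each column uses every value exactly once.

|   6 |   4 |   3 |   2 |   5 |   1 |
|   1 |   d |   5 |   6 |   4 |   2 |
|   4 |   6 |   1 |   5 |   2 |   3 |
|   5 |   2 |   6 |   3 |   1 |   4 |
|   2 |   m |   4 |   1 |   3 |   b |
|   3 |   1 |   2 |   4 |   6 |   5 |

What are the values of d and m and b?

d = 3, m = 5, b = 6

At (row 2, col 2): row 2 already has {1, 2, 4, 5, 6}, so the value is 3.
At (row 5, col 6): column 6 already has {1, 2, 3, 4, 5}, so the value is 6.
Cell (5,2): row 5 already has {1, 2, 3, 4, 6} → 5.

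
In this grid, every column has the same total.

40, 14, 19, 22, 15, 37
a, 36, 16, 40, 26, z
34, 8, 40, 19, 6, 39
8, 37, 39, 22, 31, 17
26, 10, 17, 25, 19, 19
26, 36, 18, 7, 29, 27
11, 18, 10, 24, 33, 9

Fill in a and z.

The complete columns each total 159.
Column 1 is missing 159 − 145 = 14 (since 40 + 34 + 8 + 26 + 26 + 11 = 145).
Column 6 is missing 159 − 148 = 11 (since 37 + 39 + 17 + 19 + 27 + 9 = 148).

a = 14, z = 11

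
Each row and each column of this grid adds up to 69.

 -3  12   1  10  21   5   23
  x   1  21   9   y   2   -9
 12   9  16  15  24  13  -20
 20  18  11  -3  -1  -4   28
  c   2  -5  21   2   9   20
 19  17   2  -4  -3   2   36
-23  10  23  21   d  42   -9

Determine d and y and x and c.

The known cells in row 5 total 49, leaving 69 − 49 = 20 for the blank.
The known cells in column 1 total 45, leaving 69 − 45 = 24 for the blank.
The known cells in row 7 total 64, leaving 69 − 64 = 5 for the blank.
The known cells in row 2 total 48, leaving 69 − 48 = 21 for the blank.

d = 5, y = 21, x = 24, c = 20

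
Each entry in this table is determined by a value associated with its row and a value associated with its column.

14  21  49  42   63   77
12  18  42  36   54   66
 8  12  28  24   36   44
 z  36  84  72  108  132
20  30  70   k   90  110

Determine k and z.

Each row is a constant multiple of every other row — this is a multiplication table with the headers hidden.
Row 5 is 90/63 = 10/7 times row 1, so its entry in column 4 is 42 × 10/7 = 60.
Row 4 is 108/63 = 12/7 times row 1, so its entry in column 1 is 14 × 12/7 = 24.

k = 60, z = 24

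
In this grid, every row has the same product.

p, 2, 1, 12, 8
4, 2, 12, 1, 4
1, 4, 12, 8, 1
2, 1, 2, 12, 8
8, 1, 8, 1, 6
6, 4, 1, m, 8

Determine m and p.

m = 2, p = 2

Rows 3 and 5 each multiply to 384, so every row has product 384.
Row 6: 6×4×1×8 = 192, so the missing entry is 384 ÷ 192 = 2.
Row 1: 2×1×12×8 = 192, so the missing entry is 384 ÷ 192 = 2.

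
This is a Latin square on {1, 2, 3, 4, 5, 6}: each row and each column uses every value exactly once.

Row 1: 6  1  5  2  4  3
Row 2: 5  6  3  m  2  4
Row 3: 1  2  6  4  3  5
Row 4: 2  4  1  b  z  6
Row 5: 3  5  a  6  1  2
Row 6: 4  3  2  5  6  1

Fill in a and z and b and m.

For row 2, column 4: row 2 already has {2, 3, 4, 5, 6}; that leaves 1.
At (row 4, col 4): column 4 already has {1, 2, 4, 5, 6}, so the value is 3.
Cell (4,5): row 4 already has {1, 2, 3, 4, 6} → 5.
Cell (5,3): row 5 already has {1, 2, 3, 5, 6} → 4.

a = 4, z = 5, b = 3, m = 1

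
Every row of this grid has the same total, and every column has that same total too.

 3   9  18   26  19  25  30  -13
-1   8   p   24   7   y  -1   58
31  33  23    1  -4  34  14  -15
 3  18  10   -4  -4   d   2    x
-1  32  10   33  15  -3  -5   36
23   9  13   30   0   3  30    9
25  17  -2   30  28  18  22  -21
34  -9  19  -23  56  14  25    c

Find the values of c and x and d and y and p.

c = 1, x = 62, d = 30, y = -4, p = 26

Rows 1 and 3 both sum to 117, so that's the common total.
Column 3: 18 + 23 + 10 + 10 + 13 − 2 + 19 = 91, so its missing entry is 117 − 91 = 26.
Row 8: 34 − 9 + 19 − 23 + 56 + 14 + 25 = 116, so its missing entry is 117 − 116 = 1.
Row 2: -1 + 8 + 26 + 24 + 7 − 1 + 58 = 121, so its missing entry is 117 − 121 = -4.
Column 8: -13 + 58 − 15 + 36 + 9 − 21 + 1 = 55, so its missing entry is 117 − 55 = 62.
Row 4: 3 + 18 + 10 − 4 − 4 + 2 + 62 = 87, so its missing entry is 117 − 87 = 30.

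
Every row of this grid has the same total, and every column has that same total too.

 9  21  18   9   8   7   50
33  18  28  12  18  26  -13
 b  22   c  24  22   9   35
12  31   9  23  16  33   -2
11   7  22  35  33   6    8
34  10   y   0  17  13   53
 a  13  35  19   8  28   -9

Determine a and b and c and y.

a = 28, b = -5, c = 15, y = -5

Rows 1 and 2 both sum to 122, so that's the common total.
Row 6: 34 + 10 + 0 + 17 + 13 + 53 = 127, so its missing entry is 122 − 127 = -5.
Column 3: 18 + 28 + 9 + 22 − 5 + 35 = 107, so its missing entry is 122 − 107 = 15.
Row 3: 22 + 15 + 24 + 22 + 9 + 35 = 127, so its missing entry is 122 − 127 = -5.
Row 7: 13 + 35 + 19 + 8 + 28 − 9 = 94, so its missing entry is 122 − 94 = 28.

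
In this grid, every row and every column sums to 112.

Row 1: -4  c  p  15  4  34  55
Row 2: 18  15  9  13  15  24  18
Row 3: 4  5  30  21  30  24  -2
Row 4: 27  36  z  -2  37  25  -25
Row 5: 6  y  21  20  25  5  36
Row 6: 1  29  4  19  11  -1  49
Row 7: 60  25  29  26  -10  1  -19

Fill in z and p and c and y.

z = 14, p = 5, c = 3, y = -1

The known cells in row 4 total 98, leaving 112 − 98 = 14 for the blank.
The known cells in row 5 total 113, leaving 112 − 113 = -1 for the blank.
The known cells in column 2 total 109, leaving 112 − 109 = 3 for the blank.
The known cells in row 1 total 107, leaving 112 − 107 = 5 for the blank.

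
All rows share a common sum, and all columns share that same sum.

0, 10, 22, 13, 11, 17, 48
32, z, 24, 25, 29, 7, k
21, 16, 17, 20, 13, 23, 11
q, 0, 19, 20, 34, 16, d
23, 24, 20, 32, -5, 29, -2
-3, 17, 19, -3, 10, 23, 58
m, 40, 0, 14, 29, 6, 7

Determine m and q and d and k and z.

Rows 1 and 3 both sum to 121, so that's the common total.
Row 7: 40 + 0 + 14 + 29 + 6 + 7 = 96, so its missing entry is 121 − 96 = 25.
Column 2: 10 + 16 + 0 + 24 + 17 + 40 = 107, so its missing entry is 121 − 107 = 14.
Column 1: 0 + 32 + 21 + 23 − 3 + 25 = 98, so its missing entry is 121 − 98 = 23.
Row 4: 23 + 0 + 19 + 20 + 34 + 16 = 112, so its missing entry is 121 − 112 = 9.
Row 2: 32 + 14 + 24 + 25 + 29 + 7 = 131, so its missing entry is 121 − 131 = -10.

m = 25, q = 23, d = 9, k = -10, z = 14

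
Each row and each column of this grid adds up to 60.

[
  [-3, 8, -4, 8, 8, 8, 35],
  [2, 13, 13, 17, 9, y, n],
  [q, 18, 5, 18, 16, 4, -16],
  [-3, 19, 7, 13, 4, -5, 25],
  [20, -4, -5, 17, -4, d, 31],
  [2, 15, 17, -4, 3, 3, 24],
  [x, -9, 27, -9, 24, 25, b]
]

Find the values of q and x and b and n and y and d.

The known cells in row 3 total 45, leaving 60 − 45 = 15 for the blank.
The known cells in row 5 total 55, leaving 60 − 55 = 5 for the blank.
The known cells in column 6 total 40, leaving 60 − 40 = 20 for the blank.
The known cells in column 1 total 33, leaving 60 − 33 = 27 for the blank.
The known cells in row 7 total 85, leaving 60 − 85 = -25 for the blank.
The known cells in row 2 total 74, leaving 60 − 74 = -14 for the blank.

q = 15, x = 27, b = -25, n = -14, y = 20, d = 5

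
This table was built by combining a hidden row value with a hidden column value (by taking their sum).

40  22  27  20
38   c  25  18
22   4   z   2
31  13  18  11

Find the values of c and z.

The difference between any two rows is the same in every column — this is an addition table with the headers hidden.
Row 2 minus row 1 is 18 − 20 = -2, so its entry in column 2 is 22 + (-2) = 20.
Row 3 minus row 1 is 2 − 20 = -18, so its entry in column 3 is 27 + (-18) = 9.

c = 20, z = 9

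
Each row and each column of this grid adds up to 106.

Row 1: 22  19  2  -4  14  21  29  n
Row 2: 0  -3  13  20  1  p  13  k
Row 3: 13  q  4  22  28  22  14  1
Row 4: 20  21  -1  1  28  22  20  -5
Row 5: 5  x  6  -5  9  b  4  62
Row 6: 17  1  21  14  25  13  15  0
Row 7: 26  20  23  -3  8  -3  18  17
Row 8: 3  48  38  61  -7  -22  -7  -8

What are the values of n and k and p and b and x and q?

n = 3, k = 36, p = 26, b = 27, x = -2, q = 2

Row 1 has 22 + 19 + 2 − 4 + 14 + 21 + 29 = 103; the blank must be 106 − 103 = 3.
Row 3 has 13 + 4 + 22 + 28 + 22 + 14 + 1 = 104; the blank must be 106 − 104 = 2.
Column 8 has 3 + 1 − 5 + 62 + 0 + 17 − 8 = 70; the blank must be 106 − 70 = 36.
Row 2 has 0 − 3 + 13 + 20 + 1 + 13 + 36 = 80; the blank must be 106 − 80 = 26.
Column 6 has 21 + 26 + 22 + 22 + 13 − 3 − 22 = 79; the blank must be 106 − 79 = 27.
Row 5 has 5 + 6 − 5 + 9 + 27 + 4 + 62 = 108; the blank must be 106 − 108 = -2.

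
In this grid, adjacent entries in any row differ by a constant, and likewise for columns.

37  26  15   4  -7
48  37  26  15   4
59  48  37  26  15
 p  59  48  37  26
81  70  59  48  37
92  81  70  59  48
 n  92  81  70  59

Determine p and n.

Along each row the entries change by -11 per step; down each column they change by 11.
Row 4: from 59 at column 2, stepping by -11 to column 1 gives 70.
Row 7: from 92 at column 2, stepping by -11 to column 1 gives 103.

p = 70, n = 103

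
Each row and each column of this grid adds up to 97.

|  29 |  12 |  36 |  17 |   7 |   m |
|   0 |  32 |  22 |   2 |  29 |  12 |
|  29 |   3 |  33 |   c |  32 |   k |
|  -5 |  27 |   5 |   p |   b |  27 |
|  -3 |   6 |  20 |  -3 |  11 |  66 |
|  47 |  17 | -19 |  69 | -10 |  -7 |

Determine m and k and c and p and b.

The known cells in column 5 total 69, leaving 97 − 69 = 28 for the blank.
The known cells in row 4 total 82, leaving 97 − 82 = 15 for the blank.
The known cells in column 4 total 100, leaving 97 − 100 = -3 for the blank.
The known cells in row 1 total 101, leaving 97 − 101 = -4 for the blank.
The known cells in row 3 total 94, leaving 97 − 94 = 3 for the blank.

m = -4, k = 3, c = -3, p = 15, b = 28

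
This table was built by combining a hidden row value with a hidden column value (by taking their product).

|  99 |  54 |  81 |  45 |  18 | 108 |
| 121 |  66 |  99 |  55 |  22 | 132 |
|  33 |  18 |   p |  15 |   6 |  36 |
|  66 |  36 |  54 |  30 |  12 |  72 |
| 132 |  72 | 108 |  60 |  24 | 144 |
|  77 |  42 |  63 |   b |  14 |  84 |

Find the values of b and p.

b = 35, p = 27

Each row is a constant multiple of every other row — this is a multiplication table with the headers hidden.
Row 6 is 84/108 = 7/9 times row 1, so its entry in column 4 is 45 × 7/9 = 35.
Row 3 is 36/108 = 1/3 times row 1, so its entry in column 3 is 81 × 1/3 = 27.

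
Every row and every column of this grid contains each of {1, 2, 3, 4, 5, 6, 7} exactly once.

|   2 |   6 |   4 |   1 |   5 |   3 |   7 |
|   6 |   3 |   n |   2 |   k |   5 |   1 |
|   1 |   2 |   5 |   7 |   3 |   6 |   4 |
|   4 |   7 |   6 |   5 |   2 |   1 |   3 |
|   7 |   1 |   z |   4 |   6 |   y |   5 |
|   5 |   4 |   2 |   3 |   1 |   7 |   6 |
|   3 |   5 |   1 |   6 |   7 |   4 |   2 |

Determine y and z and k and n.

Cell (5,6): column 6 already has {1, 3, 4, 5, 6, 7} → 2.
For row 5, column 3: row 5 already has {1, 2, 4, 5, 6, 7}; that leaves 3.
At (row 2, col 3): column 3 already has {1, 2, 3, 4, 5, 6}, so the value is 7.
Cell (2,5): row 2 already has {1, 2, 3, 5, 6, 7} → 4.

y = 2, z = 3, k = 4, n = 7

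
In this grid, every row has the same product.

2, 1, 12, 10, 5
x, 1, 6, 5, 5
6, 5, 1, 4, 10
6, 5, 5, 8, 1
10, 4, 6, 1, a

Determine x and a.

x = 8, a = 5

Rows 1 and 4 each multiply to 1200, so every row has product 1200.
Row 2: 1×6×5×5 = 150, so the missing entry is 1200 ÷ 150 = 8.
Row 5: 10×4×6×1 = 240, so the missing entry is 1200 ÷ 240 = 5.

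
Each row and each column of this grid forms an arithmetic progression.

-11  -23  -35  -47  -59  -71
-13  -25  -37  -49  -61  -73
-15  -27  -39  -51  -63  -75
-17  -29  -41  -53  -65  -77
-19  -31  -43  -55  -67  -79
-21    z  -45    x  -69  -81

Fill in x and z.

x = -57, z = -33

Along each row the entries change by -12 per step; down each column they change by -2.
Row 6: from -21 at column 1, stepping by -12 to column 4 gives -57.
Row 6: from -21 at column 1, stepping by -12 to column 2 gives -33.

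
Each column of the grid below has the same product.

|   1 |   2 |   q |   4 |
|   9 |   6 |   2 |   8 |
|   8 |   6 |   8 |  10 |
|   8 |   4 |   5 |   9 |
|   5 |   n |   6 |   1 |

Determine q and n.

q = 6, n = 10

Columns 1 and 4 each multiply to 2880, so every column has product 2880.
Column 3: 2×8×5×6 = 480, so the missing entry is 2880 ÷ 480 = 6.
Column 2: 2×6×6×4 = 288, so the missing entry is 2880 ÷ 288 = 10.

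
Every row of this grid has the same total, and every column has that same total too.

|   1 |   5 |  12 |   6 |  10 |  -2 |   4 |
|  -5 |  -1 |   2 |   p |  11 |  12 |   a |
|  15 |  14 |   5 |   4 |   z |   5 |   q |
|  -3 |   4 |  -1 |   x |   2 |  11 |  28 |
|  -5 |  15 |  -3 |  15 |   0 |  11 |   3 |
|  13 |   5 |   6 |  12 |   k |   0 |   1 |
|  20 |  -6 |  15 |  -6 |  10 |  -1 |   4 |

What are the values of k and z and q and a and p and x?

k = -1, z = 4, q = -11, a = 7, p = 10, x = -5

Rows 1 and 5 both sum to 36, so that's the common total.
Row 6 has 13 + 5 + 6 + 12 + 0 + 1 = 37; the blank must be 36 − 37 = -1.
Column 5 has 10 + 11 + 2 + 0 − 1 + 10 = 32; the blank must be 36 − 32 = 4.
Row 4 has -3 + 4 − 1 + 2 + 11 + 28 = 41; the blank must be 36 − 41 = -5.
Row 3 has 15 + 14 + 5 + 4 + 4 + 5 = 47; the blank must be 36 − 47 = -11.
Column 7 has 4 − 11 + 28 + 3 + 1 + 4 = 29; the blank must be 36 − 29 = 7.
Row 2 has -5 − 1 + 2 + 11 + 12 + 7 = 26; the blank must be 36 − 26 = 10.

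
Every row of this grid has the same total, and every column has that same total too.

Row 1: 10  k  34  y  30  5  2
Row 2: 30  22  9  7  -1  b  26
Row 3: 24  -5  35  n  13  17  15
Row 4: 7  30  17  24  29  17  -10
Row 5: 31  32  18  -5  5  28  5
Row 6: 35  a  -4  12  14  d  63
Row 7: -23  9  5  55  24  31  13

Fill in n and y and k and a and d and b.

n = 15, y = 6, k = 27, a = -1, d = -5, b = 21

Rows 4 and 5 both sum to 114, so that's the common total.
Row 2 has 30 + 22 + 9 + 7 − 1 + 26 = 93; the blank must be 114 − 93 = 21.
Column 6 has 5 + 21 + 17 + 17 + 28 + 31 = 119; the blank must be 114 − 119 = -5.
Row 6 has 35 − 4 + 12 + 14 − 5 + 63 = 115; the blank must be 114 − 115 = -1.
Column 2 has 22 − 5 + 30 + 32 − 1 + 9 = 87; the blank must be 114 − 87 = 27.
Row 1 has 10 + 27 + 34 + 30 + 5 + 2 = 108; the blank must be 114 − 108 = 6.
Row 3 has 24 − 5 + 35 + 13 + 17 + 15 = 99; the blank must be 114 − 99 = 15.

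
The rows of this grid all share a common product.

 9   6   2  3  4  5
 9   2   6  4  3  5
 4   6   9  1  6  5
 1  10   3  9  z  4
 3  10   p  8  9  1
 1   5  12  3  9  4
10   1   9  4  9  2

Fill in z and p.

z = 6, p = 3

Rows 1 and 3 each multiply to 6480, so every row has product 6480.
Row 4: 1×10×3×9×4 = 1080, so the missing entry is 6480 ÷ 1080 = 6.
Row 5: 3×10×8×9×1 = 2160, so the missing entry is 6480 ÷ 2160 = 3.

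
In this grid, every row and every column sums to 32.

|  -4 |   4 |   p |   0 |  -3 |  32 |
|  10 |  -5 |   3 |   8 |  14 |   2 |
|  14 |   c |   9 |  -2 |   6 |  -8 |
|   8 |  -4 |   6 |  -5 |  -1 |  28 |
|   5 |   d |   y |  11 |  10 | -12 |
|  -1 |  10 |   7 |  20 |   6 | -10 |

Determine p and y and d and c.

p = 3, y = 4, d = 14, c = 13

Row 1 has -4 + 4 + 0 − 3 + 32 = 29; the blank must be 32 − 29 = 3.
Row 3 has 14 + 9 − 2 + 6 − 8 = 19; the blank must be 32 − 19 = 13.
Column 2 has 4 − 5 + 13 − 4 + 10 = 18; the blank must be 32 − 18 = 14.
Row 5 has 5 + 14 + 11 + 10 − 12 = 28; the blank must be 32 − 28 = 4.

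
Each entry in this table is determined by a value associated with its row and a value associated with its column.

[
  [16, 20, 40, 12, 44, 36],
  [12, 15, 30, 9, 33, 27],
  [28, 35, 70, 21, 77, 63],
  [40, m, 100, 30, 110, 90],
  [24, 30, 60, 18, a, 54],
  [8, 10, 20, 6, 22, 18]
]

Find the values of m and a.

Each row is a constant multiple of every other row — this is a multiplication table with the headers hidden.
Row 4 is 90/36 = 5/2 times row 1, so its entry in column 2 is 20 × 5/2 = 50.
Row 5 is 54/36 = 3/2 times row 1, so its entry in column 5 is 44 × 3/2 = 66.

m = 50, a = 66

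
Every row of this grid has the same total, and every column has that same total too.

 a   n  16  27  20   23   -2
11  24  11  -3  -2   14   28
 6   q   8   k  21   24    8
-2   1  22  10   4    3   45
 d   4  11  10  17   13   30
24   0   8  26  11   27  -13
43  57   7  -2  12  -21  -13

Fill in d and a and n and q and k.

Rows 2 and 4 both sum to 83, so that's the common total.
The known cells in row 5 total 85, leaving 83 − 85 = -2 for the blank.
The known cells in column 1 total 80, leaving 83 − 80 = 3 for the blank.
The known cells in row 1 total 87, leaving 83 − 87 = -4 for the blank.
The known cells in column 2 total 82, leaving 83 − 82 = 1 for the blank.
The known cells in row 3 total 68, leaving 83 − 68 = 15 for the blank.

d = -2, a = 3, n = -4, q = 1, k = 15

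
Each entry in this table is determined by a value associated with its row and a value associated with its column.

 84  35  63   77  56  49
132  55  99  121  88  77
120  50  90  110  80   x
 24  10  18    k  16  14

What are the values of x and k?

x = 70, k = 22

Each row is a constant multiple of every other row — this is a multiplication table with the headers hidden.
Row 3 is 50/35 = 10/7 times row 1, so its entry in column 6 is 49 × 10/7 = 70.
Row 4 is 10/35 = 2/7 times row 1, so its entry in column 4 is 77 × 2/7 = 22.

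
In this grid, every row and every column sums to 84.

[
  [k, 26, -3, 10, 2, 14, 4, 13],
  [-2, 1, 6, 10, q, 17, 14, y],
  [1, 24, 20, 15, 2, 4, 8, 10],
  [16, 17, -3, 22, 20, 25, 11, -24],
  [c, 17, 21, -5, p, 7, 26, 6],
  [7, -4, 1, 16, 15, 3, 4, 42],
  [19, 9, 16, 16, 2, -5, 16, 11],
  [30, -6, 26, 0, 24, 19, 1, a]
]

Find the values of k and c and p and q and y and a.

k = 18, c = -5, p = 17, q = 2, y = 36, a = -10

The known cells in row 8 total 94, leaving 84 − 94 = -10 for the blank.
The known cells in row 1 total 66, leaving 84 − 66 = 18 for the blank.
The known cells in column 1 total 89, leaving 84 − 89 = -5 for the blank.
The known cells in row 5 total 67, leaving 84 − 67 = 17 for the blank.
The known cells in column 5 total 82, leaving 84 − 82 = 2 for the blank.
The known cells in row 2 total 48, leaving 84 − 48 = 36 for the blank.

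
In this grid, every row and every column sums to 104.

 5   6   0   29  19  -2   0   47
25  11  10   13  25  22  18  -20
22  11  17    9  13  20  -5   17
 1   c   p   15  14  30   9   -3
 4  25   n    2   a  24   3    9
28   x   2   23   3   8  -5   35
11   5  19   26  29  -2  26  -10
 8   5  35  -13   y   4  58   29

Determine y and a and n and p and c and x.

Row 8 has 8 + 5 + 35 − 13 + 4 + 58 + 29 = 126; the blank must be 104 − 126 = -22.
Column 5 has 19 + 25 + 13 + 14 + 3 + 29 − 22 = 81; the blank must be 104 − 81 = 23.
Row 6 has 28 + 2 + 23 + 3 + 8 − 5 + 35 = 94; the blank must be 104 − 94 = 10.
Column 2 has 6 + 11 + 11 + 25 + 10 + 5 + 5 = 73; the blank must be 104 − 73 = 31.
Row 5 has 4 + 25 + 2 + 23 + 24 + 3 + 9 = 90; the blank must be 104 − 90 = 14.
Row 4 has 1 + 31 + 15 + 14 + 30 + 9 − 3 = 97; the blank must be 104 − 97 = 7.

y = -22, a = 23, n = 14, p = 7, c = 31, x = 10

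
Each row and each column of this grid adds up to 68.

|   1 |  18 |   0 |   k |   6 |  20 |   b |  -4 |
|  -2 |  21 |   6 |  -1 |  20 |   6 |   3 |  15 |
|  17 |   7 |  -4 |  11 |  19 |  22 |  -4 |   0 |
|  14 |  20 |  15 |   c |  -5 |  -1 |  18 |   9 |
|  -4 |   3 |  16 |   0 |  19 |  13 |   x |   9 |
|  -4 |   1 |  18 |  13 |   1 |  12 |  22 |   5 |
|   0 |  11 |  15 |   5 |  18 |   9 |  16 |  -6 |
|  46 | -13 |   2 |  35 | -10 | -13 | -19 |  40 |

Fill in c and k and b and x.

The known cells in row 5 total 56, leaving 68 − 56 = 12 for the blank.
The known cells in row 4 total 70, leaving 68 − 70 = -2 for the blank.
The known cells in column 7 total 48, leaving 68 − 48 = 20 for the blank.
The known cells in row 1 total 61, leaving 68 − 61 = 7 for the blank.

c = -2, k = 7, b = 20, x = 12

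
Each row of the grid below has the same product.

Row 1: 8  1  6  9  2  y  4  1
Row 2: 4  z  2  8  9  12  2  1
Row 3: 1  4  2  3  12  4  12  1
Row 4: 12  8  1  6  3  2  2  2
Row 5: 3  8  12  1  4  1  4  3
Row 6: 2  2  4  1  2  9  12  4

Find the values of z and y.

z = 1, y = 4

Rows 3 and 5 each multiply to 13824, so every row has product 13824.
Row 2: 4×2×8×9×12×2×1 = 13824, so the missing entry is 13824 ÷ 13824 = 1.
Row 1: 8×1×6×9×2×4×1 = 3456, so the missing entry is 13824 ÷ 3456 = 4.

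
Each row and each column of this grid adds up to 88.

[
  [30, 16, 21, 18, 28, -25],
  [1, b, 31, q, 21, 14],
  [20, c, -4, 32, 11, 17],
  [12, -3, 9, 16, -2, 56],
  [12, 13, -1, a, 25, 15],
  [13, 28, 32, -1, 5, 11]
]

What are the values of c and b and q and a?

The known cells in row 3 total 76, leaving 88 − 76 = 12 for the blank.
The known cells in column 2 total 66, leaving 88 − 66 = 22 for the blank.
The known cells in row 2 total 89, leaving 88 − 89 = -1 for the blank.
The known cells in row 5 total 64, leaving 88 − 64 = 24 for the blank.

c = 12, b = 22, q = -1, a = 24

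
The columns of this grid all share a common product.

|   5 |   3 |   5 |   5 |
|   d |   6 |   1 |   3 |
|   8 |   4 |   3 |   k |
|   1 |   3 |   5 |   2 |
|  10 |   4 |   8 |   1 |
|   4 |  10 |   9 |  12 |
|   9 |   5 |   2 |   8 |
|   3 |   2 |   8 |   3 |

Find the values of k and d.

k = 10, d = 2

Columns 2 and 3 each multiply to 86400, so every column has product 86400.
Column 4: 5×3×2×1×12×8×3 = 8640, so the missing entry is 86400 ÷ 8640 = 10.
Column 1: 5×8×1×10×4×9×3 = 43200, so the missing entry is 86400 ÷ 43200 = 2.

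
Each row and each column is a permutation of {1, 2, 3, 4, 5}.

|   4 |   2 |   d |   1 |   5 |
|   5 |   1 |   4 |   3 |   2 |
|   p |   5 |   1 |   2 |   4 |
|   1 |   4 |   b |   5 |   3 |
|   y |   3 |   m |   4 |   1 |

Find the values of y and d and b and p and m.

y = 2, d = 3, b = 2, p = 3, m = 5

For row 3, column 1: row 3 already has {1, 2, 4, 5}; that leaves 3.
Cell (5,1): column 1 already has {1, 3, 4, 5} → 2.
Cell (5,3): row 5 already has {1, 2, 3, 4} → 5.
Cell (1,3): row 1 already has {1, 2, 4, 5} → 3.
For row 4, column 3: row 4 already has {1, 3, 4, 5}; that leaves 2.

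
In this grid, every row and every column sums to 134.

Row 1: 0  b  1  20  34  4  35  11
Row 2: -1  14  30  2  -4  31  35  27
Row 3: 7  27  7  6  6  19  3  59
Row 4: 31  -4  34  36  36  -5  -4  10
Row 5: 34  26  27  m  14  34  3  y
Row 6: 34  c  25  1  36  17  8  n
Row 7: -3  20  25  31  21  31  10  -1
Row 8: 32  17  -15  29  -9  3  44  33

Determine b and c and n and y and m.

Row 1 has 0 + 1 + 20 + 34 + 4 + 35 + 11 = 105; the blank must be 134 − 105 = 29.
Column 4 has 20 + 2 + 6 + 36 + 1 + 31 + 29 = 125; the blank must be 134 − 125 = 9.
Column 2 has 29 + 14 + 27 − 4 + 26 + 20 + 17 = 129; the blank must be 134 − 129 = 5.
Row 6 has 34 + 5 + 25 + 1 + 36 + 17 + 8 = 126; the blank must be 134 − 126 = 8.
Row 5 has 34 + 26 + 27 + 9 + 14 + 34 + 3 = 147; the blank must be 134 − 147 = -13.

b = 29, c = 5, n = 8, y = -13, m = 9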